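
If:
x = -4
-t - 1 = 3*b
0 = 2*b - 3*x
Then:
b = -6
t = 17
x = -4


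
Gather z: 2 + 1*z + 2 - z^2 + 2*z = -z^2 + 3*z + 4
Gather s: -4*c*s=-4*c*s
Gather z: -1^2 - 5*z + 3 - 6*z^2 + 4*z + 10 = -6*z^2 - z + 12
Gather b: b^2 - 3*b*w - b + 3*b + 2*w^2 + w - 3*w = b^2 + b*(2 - 3*w) + 2*w^2 - 2*w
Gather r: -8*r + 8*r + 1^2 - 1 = 0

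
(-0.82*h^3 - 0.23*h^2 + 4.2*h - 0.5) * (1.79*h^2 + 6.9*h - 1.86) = -1.4678*h^5 - 6.0697*h^4 + 7.4562*h^3 + 28.5128*h^2 - 11.262*h + 0.93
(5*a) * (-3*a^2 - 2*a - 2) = -15*a^3 - 10*a^2 - 10*a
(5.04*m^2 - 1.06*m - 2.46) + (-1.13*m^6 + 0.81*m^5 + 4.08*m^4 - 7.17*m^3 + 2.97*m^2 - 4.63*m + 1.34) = -1.13*m^6 + 0.81*m^5 + 4.08*m^4 - 7.17*m^3 + 8.01*m^2 - 5.69*m - 1.12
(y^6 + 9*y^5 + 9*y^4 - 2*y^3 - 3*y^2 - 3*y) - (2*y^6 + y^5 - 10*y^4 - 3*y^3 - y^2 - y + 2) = -y^6 + 8*y^5 + 19*y^4 + y^3 - 2*y^2 - 2*y - 2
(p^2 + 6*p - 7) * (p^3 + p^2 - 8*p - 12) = p^5 + 7*p^4 - 9*p^3 - 67*p^2 - 16*p + 84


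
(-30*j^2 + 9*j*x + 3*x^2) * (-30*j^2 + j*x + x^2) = 900*j^4 - 300*j^3*x - 111*j^2*x^2 + 12*j*x^3 + 3*x^4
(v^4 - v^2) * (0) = 0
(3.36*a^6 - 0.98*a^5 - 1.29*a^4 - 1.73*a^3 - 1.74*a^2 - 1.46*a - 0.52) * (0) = 0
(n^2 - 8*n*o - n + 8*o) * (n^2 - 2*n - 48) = n^4 - 8*n^3*o - 3*n^3 + 24*n^2*o - 46*n^2 + 368*n*o + 48*n - 384*o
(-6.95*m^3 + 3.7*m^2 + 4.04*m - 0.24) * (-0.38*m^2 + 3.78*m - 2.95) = 2.641*m^5 - 27.677*m^4 + 32.9533*m^3 + 4.4474*m^2 - 12.8252*m + 0.708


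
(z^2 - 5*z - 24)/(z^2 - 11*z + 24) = (z + 3)/(z - 3)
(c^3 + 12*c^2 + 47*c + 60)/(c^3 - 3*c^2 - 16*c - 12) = (c^3 + 12*c^2 + 47*c + 60)/(c^3 - 3*c^2 - 16*c - 12)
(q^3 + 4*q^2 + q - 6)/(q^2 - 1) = (q^2 + 5*q + 6)/(q + 1)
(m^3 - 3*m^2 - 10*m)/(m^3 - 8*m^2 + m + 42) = m*(m - 5)/(m^2 - 10*m + 21)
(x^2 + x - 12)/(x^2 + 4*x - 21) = (x + 4)/(x + 7)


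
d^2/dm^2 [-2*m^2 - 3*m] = -4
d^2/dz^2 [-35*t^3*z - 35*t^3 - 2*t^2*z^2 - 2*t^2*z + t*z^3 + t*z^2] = 2*t*(-2*t + 3*z + 1)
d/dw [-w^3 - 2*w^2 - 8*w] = -3*w^2 - 4*w - 8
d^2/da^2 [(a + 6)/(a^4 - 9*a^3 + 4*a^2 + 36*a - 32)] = 2*((a + 6)*(4*a^3 - 27*a^2 + 8*a + 36)^2 + (-4*a^3 + 27*a^2 - 8*a - (a + 6)*(6*a^2 - 27*a + 4) - 36)*(a^4 - 9*a^3 + 4*a^2 + 36*a - 32))/(a^4 - 9*a^3 + 4*a^2 + 36*a - 32)^3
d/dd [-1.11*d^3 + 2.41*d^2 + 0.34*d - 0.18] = -3.33*d^2 + 4.82*d + 0.34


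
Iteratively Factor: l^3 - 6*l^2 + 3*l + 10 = (l - 5)*(l^2 - l - 2) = (l - 5)*(l - 2)*(l + 1)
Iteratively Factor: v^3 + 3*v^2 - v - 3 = (v + 1)*(v^2 + 2*v - 3) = (v + 1)*(v + 3)*(v - 1)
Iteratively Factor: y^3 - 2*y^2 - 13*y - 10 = (y + 2)*(y^2 - 4*y - 5) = (y - 5)*(y + 2)*(y + 1)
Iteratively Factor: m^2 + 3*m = (m)*(m + 3)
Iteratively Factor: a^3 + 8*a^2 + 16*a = (a)*(a^2 + 8*a + 16) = a*(a + 4)*(a + 4)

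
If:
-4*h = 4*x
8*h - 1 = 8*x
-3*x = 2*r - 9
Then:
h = 1/16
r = 147/32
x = -1/16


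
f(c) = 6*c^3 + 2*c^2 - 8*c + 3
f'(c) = 18*c^2 + 4*c - 8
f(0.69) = 0.40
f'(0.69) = 3.33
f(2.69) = 112.74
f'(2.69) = 133.01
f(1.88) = 34.90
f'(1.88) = 63.14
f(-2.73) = -82.33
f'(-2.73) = 115.23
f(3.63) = 287.31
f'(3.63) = 243.70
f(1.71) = 25.17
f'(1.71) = 51.47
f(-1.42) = 1.21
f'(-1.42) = 22.62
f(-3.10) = -131.73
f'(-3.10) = 152.58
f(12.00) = 10563.00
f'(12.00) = 2632.00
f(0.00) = 3.00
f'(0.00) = -8.00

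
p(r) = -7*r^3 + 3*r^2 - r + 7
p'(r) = -21*r^2 + 6*r - 1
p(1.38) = -7.06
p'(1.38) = -32.71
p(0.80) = 4.54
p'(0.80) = -9.64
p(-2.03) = 79.95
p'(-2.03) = -99.72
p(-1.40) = 33.49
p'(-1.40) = -50.56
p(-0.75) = 12.39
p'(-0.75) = -17.31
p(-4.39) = 661.44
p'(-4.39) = -432.05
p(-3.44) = 330.89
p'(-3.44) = -270.15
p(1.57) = -14.26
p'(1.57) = -43.34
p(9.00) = -4862.00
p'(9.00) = -1648.00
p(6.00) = -1403.00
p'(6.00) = -721.00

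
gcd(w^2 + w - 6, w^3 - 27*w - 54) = w + 3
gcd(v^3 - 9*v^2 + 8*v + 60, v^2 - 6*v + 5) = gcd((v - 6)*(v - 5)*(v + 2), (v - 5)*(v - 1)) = v - 5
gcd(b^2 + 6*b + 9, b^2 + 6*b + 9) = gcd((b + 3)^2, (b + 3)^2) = b^2 + 6*b + 9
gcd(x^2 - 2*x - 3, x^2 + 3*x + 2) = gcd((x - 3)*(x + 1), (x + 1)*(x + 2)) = x + 1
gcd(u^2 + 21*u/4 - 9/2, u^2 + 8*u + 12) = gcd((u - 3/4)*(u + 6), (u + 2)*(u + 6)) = u + 6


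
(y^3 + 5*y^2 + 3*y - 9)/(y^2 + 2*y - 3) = y + 3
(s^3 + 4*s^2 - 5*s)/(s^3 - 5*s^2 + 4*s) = (s + 5)/(s - 4)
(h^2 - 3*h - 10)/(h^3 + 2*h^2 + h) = (h^2 - 3*h - 10)/(h*(h^2 + 2*h + 1))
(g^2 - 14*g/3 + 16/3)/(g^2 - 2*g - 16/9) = 3*(g - 2)/(3*g + 2)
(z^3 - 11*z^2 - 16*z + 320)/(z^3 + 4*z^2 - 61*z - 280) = (z - 8)/(z + 7)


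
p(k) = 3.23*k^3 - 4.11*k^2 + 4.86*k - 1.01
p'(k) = 9.69*k^2 - 8.22*k + 4.86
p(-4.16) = -324.89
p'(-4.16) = 206.75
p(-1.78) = -40.90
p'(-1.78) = 50.19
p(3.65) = 119.04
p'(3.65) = 103.95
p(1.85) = 14.37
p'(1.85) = 22.82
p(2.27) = 26.63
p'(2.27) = 36.13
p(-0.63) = -6.51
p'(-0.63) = 13.88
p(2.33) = 28.86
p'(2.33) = 38.31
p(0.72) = 1.56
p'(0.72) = 3.96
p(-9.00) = -2732.33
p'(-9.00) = 863.73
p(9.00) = 2064.49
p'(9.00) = 715.77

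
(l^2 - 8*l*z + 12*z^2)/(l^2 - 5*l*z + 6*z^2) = (-l + 6*z)/(-l + 3*z)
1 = 1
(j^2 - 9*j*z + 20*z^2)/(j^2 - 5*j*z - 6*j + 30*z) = (j - 4*z)/(j - 6)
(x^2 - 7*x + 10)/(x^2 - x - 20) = (x - 2)/(x + 4)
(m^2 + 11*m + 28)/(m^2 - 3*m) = (m^2 + 11*m + 28)/(m*(m - 3))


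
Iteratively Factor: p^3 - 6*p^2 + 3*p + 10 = (p + 1)*(p^2 - 7*p + 10) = (p - 5)*(p + 1)*(p - 2)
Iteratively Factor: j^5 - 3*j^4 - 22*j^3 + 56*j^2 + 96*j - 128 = (j - 4)*(j^4 + j^3 - 18*j^2 - 16*j + 32) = (j - 4)*(j + 2)*(j^3 - j^2 - 16*j + 16) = (j - 4)^2*(j + 2)*(j^2 + 3*j - 4) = (j - 4)^2*(j + 2)*(j + 4)*(j - 1)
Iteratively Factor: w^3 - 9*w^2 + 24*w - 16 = (w - 1)*(w^2 - 8*w + 16) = (w - 4)*(w - 1)*(w - 4)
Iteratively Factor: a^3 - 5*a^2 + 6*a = (a - 3)*(a^2 - 2*a) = (a - 3)*(a - 2)*(a)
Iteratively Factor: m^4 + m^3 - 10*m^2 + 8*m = (m - 1)*(m^3 + 2*m^2 - 8*m) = (m - 2)*(m - 1)*(m^2 + 4*m) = (m - 2)*(m - 1)*(m + 4)*(m)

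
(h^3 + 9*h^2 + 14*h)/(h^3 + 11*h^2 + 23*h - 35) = h*(h + 2)/(h^2 + 4*h - 5)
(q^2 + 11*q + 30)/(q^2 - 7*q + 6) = (q^2 + 11*q + 30)/(q^2 - 7*q + 6)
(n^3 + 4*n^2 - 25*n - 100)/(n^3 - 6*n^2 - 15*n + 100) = (n + 5)/(n - 5)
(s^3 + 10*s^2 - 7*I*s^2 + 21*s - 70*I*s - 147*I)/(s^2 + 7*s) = s + 3 - 7*I - 21*I/s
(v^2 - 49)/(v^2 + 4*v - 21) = (v - 7)/(v - 3)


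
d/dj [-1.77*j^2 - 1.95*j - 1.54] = -3.54*j - 1.95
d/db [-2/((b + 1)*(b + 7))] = 4*(b + 4)/((b + 1)^2*(b + 7)^2)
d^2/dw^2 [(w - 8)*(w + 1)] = 2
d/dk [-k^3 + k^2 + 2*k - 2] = -3*k^2 + 2*k + 2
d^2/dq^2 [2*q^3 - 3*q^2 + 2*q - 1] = 12*q - 6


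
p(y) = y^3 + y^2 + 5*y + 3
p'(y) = 3*y^2 + 2*y + 5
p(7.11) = 448.53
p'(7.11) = 170.88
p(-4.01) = -65.45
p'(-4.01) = 45.22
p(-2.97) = -29.23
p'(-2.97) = 25.52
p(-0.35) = 1.33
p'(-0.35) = 4.67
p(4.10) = 109.23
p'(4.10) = 63.63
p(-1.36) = -4.47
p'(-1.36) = 7.83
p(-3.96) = -63.22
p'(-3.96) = 44.12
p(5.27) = 203.49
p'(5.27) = 98.86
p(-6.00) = -207.00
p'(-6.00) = 101.00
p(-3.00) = -30.00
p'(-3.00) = 26.00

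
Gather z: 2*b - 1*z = 2*b - z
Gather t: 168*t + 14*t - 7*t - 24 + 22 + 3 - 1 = 175*t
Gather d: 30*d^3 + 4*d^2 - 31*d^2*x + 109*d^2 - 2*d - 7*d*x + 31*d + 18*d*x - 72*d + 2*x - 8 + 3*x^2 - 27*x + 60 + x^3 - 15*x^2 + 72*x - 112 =30*d^3 + d^2*(113 - 31*x) + d*(11*x - 43) + x^3 - 12*x^2 + 47*x - 60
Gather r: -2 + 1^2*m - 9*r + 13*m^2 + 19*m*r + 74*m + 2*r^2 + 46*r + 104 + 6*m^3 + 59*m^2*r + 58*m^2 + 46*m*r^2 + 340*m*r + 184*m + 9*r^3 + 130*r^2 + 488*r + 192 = 6*m^3 + 71*m^2 + 259*m + 9*r^3 + r^2*(46*m + 132) + r*(59*m^2 + 359*m + 525) + 294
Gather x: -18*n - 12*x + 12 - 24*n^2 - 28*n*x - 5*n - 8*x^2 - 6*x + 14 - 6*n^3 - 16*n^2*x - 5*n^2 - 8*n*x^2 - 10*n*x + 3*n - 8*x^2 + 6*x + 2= -6*n^3 - 29*n^2 - 20*n + x^2*(-8*n - 16) + x*(-16*n^2 - 38*n - 12) + 28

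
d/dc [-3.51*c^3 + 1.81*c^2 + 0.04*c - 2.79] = -10.53*c^2 + 3.62*c + 0.04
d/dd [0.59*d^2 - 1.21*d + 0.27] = 1.18*d - 1.21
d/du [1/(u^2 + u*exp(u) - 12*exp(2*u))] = (-u*exp(u) - 2*u + 24*exp(2*u) - exp(u))/(u^2 + u*exp(u) - 12*exp(2*u))^2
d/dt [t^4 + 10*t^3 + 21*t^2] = 2*t*(2*t^2 + 15*t + 21)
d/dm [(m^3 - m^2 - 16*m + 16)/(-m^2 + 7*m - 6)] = (-m^2 + 12*m - 16)/(m^2 - 12*m + 36)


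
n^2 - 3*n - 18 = (n - 6)*(n + 3)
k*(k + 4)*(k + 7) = k^3 + 11*k^2 + 28*k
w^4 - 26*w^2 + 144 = (w - 3*sqrt(2))*(w - 2*sqrt(2))*(w + 2*sqrt(2))*(w + 3*sqrt(2))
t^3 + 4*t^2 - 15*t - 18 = (t - 3)*(t + 1)*(t + 6)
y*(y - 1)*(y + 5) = y^3 + 4*y^2 - 5*y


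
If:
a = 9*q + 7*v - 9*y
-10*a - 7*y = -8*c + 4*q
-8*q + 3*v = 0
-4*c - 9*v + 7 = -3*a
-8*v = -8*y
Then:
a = 77/128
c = 623/512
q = 21/128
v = 7/16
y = 7/16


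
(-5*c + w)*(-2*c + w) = 10*c^2 - 7*c*w + w^2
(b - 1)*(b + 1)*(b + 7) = b^3 + 7*b^2 - b - 7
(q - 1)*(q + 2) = q^2 + q - 2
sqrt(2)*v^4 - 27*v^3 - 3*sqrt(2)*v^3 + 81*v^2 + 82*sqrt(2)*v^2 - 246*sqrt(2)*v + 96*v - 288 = (v - 3)*(v - 8*sqrt(2))*(v - 6*sqrt(2))*(sqrt(2)*v + 1)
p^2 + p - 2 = (p - 1)*(p + 2)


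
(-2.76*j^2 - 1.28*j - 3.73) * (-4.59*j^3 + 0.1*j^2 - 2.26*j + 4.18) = 12.6684*j^5 + 5.5992*j^4 + 23.2303*j^3 - 9.017*j^2 + 3.0794*j - 15.5914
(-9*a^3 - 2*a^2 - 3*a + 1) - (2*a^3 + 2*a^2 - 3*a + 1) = -11*a^3 - 4*a^2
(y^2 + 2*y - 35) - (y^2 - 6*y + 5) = 8*y - 40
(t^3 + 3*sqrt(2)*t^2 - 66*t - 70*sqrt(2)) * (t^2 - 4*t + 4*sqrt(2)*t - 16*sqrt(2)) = t^5 - 4*t^4 + 7*sqrt(2)*t^4 - 42*t^3 - 28*sqrt(2)*t^3 - 334*sqrt(2)*t^2 + 168*t^2 - 560*t + 1336*sqrt(2)*t + 2240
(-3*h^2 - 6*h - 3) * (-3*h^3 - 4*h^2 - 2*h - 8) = 9*h^5 + 30*h^4 + 39*h^3 + 48*h^2 + 54*h + 24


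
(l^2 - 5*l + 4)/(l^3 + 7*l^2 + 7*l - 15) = (l - 4)/(l^2 + 8*l + 15)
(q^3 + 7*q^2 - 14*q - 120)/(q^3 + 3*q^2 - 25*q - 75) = (q^2 + 2*q - 24)/(q^2 - 2*q - 15)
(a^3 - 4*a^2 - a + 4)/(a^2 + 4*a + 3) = (a^2 - 5*a + 4)/(a + 3)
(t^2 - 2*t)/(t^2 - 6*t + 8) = t/(t - 4)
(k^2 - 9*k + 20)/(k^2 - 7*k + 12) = (k - 5)/(k - 3)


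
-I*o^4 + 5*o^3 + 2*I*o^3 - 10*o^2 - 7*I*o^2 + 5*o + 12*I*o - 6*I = (o - 1)*(o - I)*(o + 6*I)*(-I*o + I)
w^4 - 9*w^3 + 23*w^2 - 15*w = w*(w - 5)*(w - 3)*(w - 1)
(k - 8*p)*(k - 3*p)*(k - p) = k^3 - 12*k^2*p + 35*k*p^2 - 24*p^3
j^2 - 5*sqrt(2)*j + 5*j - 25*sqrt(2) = (j + 5)*(j - 5*sqrt(2))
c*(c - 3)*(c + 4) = c^3 + c^2 - 12*c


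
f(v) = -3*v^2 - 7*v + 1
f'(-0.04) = -6.76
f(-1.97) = 3.15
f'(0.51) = -10.06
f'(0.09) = -7.54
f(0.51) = -3.35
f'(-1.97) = 4.82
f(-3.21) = -7.44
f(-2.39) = 0.59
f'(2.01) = -19.06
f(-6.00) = -65.00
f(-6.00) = -65.00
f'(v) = -6*v - 7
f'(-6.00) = 29.00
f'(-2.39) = 7.34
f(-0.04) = 1.28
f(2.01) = -25.19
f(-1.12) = 5.08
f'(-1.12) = -0.28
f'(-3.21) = 12.26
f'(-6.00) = 29.00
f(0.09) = 0.35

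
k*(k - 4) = k^2 - 4*k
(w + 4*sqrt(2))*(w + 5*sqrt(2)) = w^2 + 9*sqrt(2)*w + 40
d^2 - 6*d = d*(d - 6)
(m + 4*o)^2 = m^2 + 8*m*o + 16*o^2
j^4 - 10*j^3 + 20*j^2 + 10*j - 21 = (j - 7)*(j - 3)*(j - 1)*(j + 1)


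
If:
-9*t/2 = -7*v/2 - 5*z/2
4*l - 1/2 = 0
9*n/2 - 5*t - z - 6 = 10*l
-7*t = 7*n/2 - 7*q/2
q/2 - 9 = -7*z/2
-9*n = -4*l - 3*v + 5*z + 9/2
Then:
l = 1/8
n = -32021/2006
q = -103451/2006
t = -35715/2006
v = -30080/1003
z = 19937/2006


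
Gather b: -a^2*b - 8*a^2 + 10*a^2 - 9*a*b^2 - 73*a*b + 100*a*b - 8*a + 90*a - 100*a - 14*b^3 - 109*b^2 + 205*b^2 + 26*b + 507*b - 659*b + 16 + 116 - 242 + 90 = 2*a^2 - 18*a - 14*b^3 + b^2*(96 - 9*a) + b*(-a^2 + 27*a - 126) - 20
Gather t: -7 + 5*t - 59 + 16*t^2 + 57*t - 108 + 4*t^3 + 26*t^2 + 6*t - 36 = 4*t^3 + 42*t^2 + 68*t - 210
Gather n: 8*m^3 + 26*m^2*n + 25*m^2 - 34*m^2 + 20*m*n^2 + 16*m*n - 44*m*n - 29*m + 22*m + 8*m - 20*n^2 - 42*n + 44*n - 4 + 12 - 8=8*m^3 - 9*m^2 + m + n^2*(20*m - 20) + n*(26*m^2 - 28*m + 2)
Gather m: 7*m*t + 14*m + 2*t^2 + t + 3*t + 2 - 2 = m*(7*t + 14) + 2*t^2 + 4*t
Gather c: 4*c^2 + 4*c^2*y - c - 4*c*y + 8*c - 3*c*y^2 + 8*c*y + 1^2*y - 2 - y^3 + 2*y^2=c^2*(4*y + 4) + c*(-3*y^2 + 4*y + 7) - y^3 + 2*y^2 + y - 2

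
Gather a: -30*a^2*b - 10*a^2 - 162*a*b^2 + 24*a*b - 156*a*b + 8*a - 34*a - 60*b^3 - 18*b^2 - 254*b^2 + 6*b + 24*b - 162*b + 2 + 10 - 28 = a^2*(-30*b - 10) + a*(-162*b^2 - 132*b - 26) - 60*b^3 - 272*b^2 - 132*b - 16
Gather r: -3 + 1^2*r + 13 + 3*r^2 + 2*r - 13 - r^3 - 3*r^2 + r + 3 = -r^3 + 4*r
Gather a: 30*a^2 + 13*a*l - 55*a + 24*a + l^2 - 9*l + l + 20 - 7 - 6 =30*a^2 + a*(13*l - 31) + l^2 - 8*l + 7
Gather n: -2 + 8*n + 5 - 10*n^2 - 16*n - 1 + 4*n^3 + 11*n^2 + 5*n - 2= 4*n^3 + n^2 - 3*n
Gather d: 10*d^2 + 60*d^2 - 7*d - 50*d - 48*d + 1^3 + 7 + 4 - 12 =70*d^2 - 105*d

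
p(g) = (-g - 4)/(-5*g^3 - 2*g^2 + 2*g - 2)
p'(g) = (-g - 4)*(15*g^2 + 4*g - 2)/(-5*g^3 - 2*g^2 + 2*g - 2)^2 - 1/(-5*g^3 - 2*g^2 + 2*g - 2) = (5*g^3 + 2*g^2 - 2*g - (g + 4)*(15*g^2 + 4*g - 2) + 2)/(5*g^3 + 2*g^2 - 2*g + 2)^2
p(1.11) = 0.56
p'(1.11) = -1.19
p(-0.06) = 1.85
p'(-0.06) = 2.38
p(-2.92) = -0.01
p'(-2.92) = -0.02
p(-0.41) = 1.28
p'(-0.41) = 0.86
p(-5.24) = 0.00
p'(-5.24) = -0.00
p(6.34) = 0.01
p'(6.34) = -0.00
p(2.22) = 0.10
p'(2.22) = -0.11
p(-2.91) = -0.01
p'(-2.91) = -0.02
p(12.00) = 0.00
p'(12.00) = 0.00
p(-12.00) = 0.00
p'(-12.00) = 0.00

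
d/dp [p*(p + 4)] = 2*p + 4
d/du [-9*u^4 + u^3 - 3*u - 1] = -36*u^3 + 3*u^2 - 3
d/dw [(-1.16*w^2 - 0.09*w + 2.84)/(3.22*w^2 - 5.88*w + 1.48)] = (7.1106*w^2 - 21.7232*w + 16.566)/(10.3684*w^4 - 37.8672*w^3 + 44.1056*w^2 - 17.4048*w + 2.1904)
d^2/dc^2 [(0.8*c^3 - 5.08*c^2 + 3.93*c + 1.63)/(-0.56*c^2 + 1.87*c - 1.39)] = (3.5527136788005e-15*c^4 + 3.82505600000001*c^3 - 14.316*c^2 + 19.322208*c - 9.662672)/(0.175616*c^6 - 1.759296*c^5 + 7.182504*c^4 - 15.272851*c^3 + 17.828001*c^2 - 10.839081*c + 2.685619)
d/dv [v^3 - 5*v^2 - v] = 3*v^2 - 10*v - 1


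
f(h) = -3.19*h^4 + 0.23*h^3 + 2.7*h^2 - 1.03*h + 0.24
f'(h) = -12.76*h^3 + 0.69*h^2 + 5.4*h - 1.03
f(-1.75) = -20.84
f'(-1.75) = 60.02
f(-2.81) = -179.54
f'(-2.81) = 272.36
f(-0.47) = 1.14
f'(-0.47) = -2.09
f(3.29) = -339.48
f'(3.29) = -430.20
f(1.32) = -5.57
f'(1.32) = -22.05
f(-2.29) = -73.73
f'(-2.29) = 143.46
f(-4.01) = -791.88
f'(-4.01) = 811.19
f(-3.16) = -294.88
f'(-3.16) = 391.43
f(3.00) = -230.73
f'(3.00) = -323.14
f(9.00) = -20552.25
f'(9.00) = -9198.58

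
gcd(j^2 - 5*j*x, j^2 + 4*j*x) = j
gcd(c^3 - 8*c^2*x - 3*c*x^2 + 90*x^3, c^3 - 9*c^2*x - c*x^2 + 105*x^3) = -c^2 + 2*c*x + 15*x^2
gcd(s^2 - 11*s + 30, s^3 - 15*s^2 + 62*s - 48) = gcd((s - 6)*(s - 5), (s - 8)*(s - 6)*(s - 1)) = s - 6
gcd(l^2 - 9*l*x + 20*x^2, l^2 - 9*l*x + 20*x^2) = l^2 - 9*l*x + 20*x^2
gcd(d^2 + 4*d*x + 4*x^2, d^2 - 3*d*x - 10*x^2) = d + 2*x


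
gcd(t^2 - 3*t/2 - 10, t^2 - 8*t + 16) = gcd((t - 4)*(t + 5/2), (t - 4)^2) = t - 4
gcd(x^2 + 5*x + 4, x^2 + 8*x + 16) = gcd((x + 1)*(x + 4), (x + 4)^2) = x + 4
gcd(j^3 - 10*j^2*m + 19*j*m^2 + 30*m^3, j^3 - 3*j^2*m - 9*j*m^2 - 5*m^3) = j^2 - 4*j*m - 5*m^2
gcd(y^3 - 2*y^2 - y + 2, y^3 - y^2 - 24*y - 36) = 1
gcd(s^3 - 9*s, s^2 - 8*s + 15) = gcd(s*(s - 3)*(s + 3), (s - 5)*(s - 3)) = s - 3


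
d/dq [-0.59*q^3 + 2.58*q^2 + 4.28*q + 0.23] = -1.77*q^2 + 5.16*q + 4.28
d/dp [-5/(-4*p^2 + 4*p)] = 5*(1 - 2*p)/(4*p^2*(p - 1)^2)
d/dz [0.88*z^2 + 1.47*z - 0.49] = 1.76*z + 1.47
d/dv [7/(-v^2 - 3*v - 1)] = 7*(2*v + 3)/(v^2 + 3*v + 1)^2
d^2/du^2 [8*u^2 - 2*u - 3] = 16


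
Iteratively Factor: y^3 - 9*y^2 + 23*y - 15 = (y - 1)*(y^2 - 8*y + 15) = (y - 5)*(y - 1)*(y - 3)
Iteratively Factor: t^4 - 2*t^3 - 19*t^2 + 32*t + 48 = (t + 1)*(t^3 - 3*t^2 - 16*t + 48) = (t + 1)*(t + 4)*(t^2 - 7*t + 12) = (t - 4)*(t + 1)*(t + 4)*(t - 3)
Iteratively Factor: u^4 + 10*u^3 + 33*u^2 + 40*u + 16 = (u + 4)*(u^3 + 6*u^2 + 9*u + 4) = (u + 1)*(u + 4)*(u^2 + 5*u + 4) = (u + 1)*(u + 4)^2*(u + 1)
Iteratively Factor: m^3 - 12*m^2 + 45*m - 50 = (m - 5)*(m^2 - 7*m + 10) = (m - 5)*(m - 2)*(m - 5)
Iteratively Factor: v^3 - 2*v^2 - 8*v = (v - 4)*(v^2 + 2*v) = v*(v - 4)*(v + 2)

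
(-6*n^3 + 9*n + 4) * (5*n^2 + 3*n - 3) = -30*n^5 - 18*n^4 + 63*n^3 + 47*n^2 - 15*n - 12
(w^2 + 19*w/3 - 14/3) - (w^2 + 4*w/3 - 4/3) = 5*w - 10/3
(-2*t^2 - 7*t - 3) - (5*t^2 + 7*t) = -7*t^2 - 14*t - 3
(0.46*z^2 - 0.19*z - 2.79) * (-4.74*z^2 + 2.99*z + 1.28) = -2.1804*z^4 + 2.276*z^3 + 13.2453*z^2 - 8.5853*z - 3.5712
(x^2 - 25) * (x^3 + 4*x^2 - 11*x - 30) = x^5 + 4*x^4 - 36*x^3 - 130*x^2 + 275*x + 750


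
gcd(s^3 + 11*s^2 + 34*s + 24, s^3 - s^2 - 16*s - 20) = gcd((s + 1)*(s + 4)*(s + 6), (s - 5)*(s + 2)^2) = 1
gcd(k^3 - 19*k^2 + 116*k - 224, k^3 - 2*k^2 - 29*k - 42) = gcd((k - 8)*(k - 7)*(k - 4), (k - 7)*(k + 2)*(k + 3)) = k - 7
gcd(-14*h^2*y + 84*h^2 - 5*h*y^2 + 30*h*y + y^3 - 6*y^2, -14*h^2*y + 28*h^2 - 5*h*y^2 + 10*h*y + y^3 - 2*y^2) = -14*h^2 - 5*h*y + y^2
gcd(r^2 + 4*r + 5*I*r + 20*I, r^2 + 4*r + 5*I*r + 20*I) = r^2 + r*(4 + 5*I) + 20*I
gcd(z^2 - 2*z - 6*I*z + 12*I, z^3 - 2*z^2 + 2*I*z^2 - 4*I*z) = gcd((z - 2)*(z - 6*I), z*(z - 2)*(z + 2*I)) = z - 2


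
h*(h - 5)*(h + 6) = h^3 + h^2 - 30*h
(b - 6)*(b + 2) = b^2 - 4*b - 12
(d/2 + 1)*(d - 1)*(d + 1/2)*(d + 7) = d^4/2 + 17*d^3/4 + 9*d^2/2 - 23*d/4 - 7/2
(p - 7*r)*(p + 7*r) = p^2 - 49*r^2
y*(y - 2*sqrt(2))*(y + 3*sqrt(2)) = y^3 + sqrt(2)*y^2 - 12*y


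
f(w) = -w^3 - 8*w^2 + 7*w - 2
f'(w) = -3*w^2 - 16*w + 7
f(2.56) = -53.29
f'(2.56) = -53.62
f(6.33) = -531.88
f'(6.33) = -214.49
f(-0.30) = -4.79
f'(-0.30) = 11.53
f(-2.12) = -43.27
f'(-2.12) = 27.44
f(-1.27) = -21.74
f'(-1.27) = 22.48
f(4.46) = -218.63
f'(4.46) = -124.03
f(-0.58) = -8.56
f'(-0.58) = 15.27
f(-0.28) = -4.57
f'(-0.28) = 11.24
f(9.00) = -1316.00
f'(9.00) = -380.00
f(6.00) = -464.00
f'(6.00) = -197.00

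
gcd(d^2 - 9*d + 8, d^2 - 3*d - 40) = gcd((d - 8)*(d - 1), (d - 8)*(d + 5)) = d - 8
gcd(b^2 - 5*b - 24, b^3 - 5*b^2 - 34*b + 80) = b - 8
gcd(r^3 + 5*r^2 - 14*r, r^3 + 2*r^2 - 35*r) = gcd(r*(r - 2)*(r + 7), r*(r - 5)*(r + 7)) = r^2 + 7*r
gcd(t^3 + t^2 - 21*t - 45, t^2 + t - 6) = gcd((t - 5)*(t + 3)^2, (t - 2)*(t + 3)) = t + 3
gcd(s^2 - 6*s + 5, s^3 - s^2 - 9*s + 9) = s - 1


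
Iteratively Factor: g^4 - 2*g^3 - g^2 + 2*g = (g - 1)*(g^3 - g^2 - 2*g) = g*(g - 1)*(g^2 - g - 2) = g*(g - 1)*(g + 1)*(g - 2)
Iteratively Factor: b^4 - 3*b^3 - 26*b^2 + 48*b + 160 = (b - 5)*(b^3 + 2*b^2 - 16*b - 32) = (b - 5)*(b + 4)*(b^2 - 2*b - 8) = (b - 5)*(b - 4)*(b + 4)*(b + 2)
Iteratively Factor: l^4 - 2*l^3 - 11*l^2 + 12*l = (l)*(l^3 - 2*l^2 - 11*l + 12) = l*(l - 4)*(l^2 + 2*l - 3) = l*(l - 4)*(l - 1)*(l + 3)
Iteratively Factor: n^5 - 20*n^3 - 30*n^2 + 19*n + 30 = (n - 5)*(n^4 + 5*n^3 + 5*n^2 - 5*n - 6) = (n - 5)*(n + 2)*(n^3 + 3*n^2 - n - 3) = (n - 5)*(n - 1)*(n + 2)*(n^2 + 4*n + 3) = (n - 5)*(n - 1)*(n + 2)*(n + 3)*(n + 1)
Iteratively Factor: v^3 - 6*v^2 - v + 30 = (v - 3)*(v^2 - 3*v - 10) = (v - 5)*(v - 3)*(v + 2)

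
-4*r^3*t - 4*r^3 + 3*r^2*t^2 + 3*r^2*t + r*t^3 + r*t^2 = (-r + t)*(4*r + t)*(r*t + r)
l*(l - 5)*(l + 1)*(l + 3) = l^4 - l^3 - 17*l^2 - 15*l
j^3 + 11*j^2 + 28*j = j*(j + 4)*(j + 7)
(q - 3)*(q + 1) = q^2 - 2*q - 3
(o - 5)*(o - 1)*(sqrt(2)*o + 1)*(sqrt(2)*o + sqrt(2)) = 2*o^4 - 10*o^3 + sqrt(2)*o^3 - 5*sqrt(2)*o^2 - 2*o^2 - sqrt(2)*o + 10*o + 5*sqrt(2)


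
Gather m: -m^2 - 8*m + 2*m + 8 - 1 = -m^2 - 6*m + 7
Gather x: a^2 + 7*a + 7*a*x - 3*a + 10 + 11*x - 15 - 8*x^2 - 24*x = a^2 + 4*a - 8*x^2 + x*(7*a - 13) - 5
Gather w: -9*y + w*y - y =w*y - 10*y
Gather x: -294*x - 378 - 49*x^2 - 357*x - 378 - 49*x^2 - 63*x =-98*x^2 - 714*x - 756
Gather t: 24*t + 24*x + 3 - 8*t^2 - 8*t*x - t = -8*t^2 + t*(23 - 8*x) + 24*x + 3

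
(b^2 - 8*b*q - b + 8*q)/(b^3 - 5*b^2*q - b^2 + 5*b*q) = (-b + 8*q)/(b*(-b + 5*q))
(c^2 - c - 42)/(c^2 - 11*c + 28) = (c + 6)/(c - 4)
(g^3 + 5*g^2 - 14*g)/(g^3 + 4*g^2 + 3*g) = (g^2 + 5*g - 14)/(g^2 + 4*g + 3)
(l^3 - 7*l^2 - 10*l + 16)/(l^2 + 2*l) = l - 9 + 8/l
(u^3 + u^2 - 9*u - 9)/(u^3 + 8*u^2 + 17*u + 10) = (u^2 - 9)/(u^2 + 7*u + 10)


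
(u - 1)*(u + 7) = u^2 + 6*u - 7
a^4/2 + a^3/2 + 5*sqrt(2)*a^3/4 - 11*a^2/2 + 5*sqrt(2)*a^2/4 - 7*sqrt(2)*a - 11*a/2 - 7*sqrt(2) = (a/2 + sqrt(2)/2)*(a + 1)*(a - 2*sqrt(2))*(a + 7*sqrt(2)/2)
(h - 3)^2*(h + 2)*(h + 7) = h^4 + 3*h^3 - 31*h^2 - 3*h + 126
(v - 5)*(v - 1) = v^2 - 6*v + 5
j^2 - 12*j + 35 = (j - 7)*(j - 5)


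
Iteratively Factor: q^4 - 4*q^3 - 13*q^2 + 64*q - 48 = (q - 4)*(q^3 - 13*q + 12) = (q - 4)*(q + 4)*(q^2 - 4*q + 3) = (q - 4)*(q - 3)*(q + 4)*(q - 1)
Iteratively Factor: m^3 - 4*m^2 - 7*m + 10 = (m - 1)*(m^2 - 3*m - 10) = (m - 1)*(m + 2)*(m - 5)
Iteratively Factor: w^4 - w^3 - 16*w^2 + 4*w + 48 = (w + 3)*(w^3 - 4*w^2 - 4*w + 16) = (w + 2)*(w + 3)*(w^2 - 6*w + 8) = (w - 2)*(w + 2)*(w + 3)*(w - 4)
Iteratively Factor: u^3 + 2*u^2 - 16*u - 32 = (u + 2)*(u^2 - 16) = (u + 2)*(u + 4)*(u - 4)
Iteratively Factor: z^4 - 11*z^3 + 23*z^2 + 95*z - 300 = (z - 4)*(z^3 - 7*z^2 - 5*z + 75) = (z - 5)*(z - 4)*(z^2 - 2*z - 15) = (z - 5)*(z - 4)*(z + 3)*(z - 5)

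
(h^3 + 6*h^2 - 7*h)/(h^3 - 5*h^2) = (h^2 + 6*h - 7)/(h*(h - 5))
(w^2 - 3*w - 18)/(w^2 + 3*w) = (w - 6)/w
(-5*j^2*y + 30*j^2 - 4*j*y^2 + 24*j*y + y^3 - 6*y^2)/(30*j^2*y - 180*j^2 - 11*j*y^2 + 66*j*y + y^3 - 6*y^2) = (j + y)/(-6*j + y)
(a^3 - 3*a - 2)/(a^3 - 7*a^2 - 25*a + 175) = (a^3 - 3*a - 2)/(a^3 - 7*a^2 - 25*a + 175)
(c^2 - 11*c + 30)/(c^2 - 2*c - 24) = (c - 5)/(c + 4)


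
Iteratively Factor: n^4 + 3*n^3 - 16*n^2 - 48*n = (n + 4)*(n^3 - n^2 - 12*n) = n*(n + 4)*(n^2 - n - 12) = n*(n + 3)*(n + 4)*(n - 4)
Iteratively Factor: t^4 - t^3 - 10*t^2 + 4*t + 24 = (t - 3)*(t^3 + 2*t^2 - 4*t - 8) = (t - 3)*(t - 2)*(t^2 + 4*t + 4) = (t - 3)*(t - 2)*(t + 2)*(t + 2)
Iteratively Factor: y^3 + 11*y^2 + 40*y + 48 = (y + 4)*(y^2 + 7*y + 12) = (y + 4)^2*(y + 3)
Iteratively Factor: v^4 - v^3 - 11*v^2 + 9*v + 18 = (v - 3)*(v^3 + 2*v^2 - 5*v - 6) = (v - 3)*(v - 2)*(v^2 + 4*v + 3) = (v - 3)*(v - 2)*(v + 1)*(v + 3)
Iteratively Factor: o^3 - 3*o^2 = (o)*(o^2 - 3*o) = o*(o - 3)*(o)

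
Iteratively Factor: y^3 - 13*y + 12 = (y - 1)*(y^2 + y - 12) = (y - 3)*(y - 1)*(y + 4)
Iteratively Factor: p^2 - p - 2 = (p + 1)*(p - 2)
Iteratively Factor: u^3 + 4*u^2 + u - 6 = (u + 2)*(u^2 + 2*u - 3) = (u - 1)*(u + 2)*(u + 3)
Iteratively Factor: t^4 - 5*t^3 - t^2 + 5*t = (t - 5)*(t^3 - t) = t*(t - 5)*(t^2 - 1) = t*(t - 5)*(t - 1)*(t + 1)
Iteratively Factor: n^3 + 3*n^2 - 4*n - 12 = (n - 2)*(n^2 + 5*n + 6) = (n - 2)*(n + 3)*(n + 2)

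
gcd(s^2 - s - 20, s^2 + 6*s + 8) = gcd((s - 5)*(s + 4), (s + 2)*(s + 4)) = s + 4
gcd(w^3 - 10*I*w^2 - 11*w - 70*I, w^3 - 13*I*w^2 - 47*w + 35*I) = w^2 - 12*I*w - 35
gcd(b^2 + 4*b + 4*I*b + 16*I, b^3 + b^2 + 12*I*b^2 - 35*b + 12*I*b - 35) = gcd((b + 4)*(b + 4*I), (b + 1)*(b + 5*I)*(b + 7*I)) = 1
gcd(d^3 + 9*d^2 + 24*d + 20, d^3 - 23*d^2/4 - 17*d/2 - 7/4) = 1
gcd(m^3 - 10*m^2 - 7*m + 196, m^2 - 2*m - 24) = m + 4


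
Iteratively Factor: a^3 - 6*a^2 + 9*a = (a - 3)*(a^2 - 3*a) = (a - 3)^2*(a)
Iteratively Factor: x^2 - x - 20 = (x + 4)*(x - 5)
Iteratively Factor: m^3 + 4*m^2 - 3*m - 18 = (m + 3)*(m^2 + m - 6) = (m + 3)^2*(m - 2)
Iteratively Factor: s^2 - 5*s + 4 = (s - 1)*(s - 4)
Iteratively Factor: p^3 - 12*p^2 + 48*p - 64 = (p - 4)*(p^2 - 8*p + 16) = (p - 4)^2*(p - 4)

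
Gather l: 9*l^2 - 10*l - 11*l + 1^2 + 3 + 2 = 9*l^2 - 21*l + 6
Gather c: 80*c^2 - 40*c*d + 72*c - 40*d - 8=80*c^2 + c*(72 - 40*d) - 40*d - 8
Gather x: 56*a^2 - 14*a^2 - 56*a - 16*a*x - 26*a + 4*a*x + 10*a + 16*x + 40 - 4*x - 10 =42*a^2 - 72*a + x*(12 - 12*a) + 30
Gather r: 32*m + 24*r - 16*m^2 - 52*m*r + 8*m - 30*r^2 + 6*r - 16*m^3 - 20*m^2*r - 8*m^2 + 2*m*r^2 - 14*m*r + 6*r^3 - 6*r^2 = -16*m^3 - 24*m^2 + 40*m + 6*r^3 + r^2*(2*m - 36) + r*(-20*m^2 - 66*m + 30)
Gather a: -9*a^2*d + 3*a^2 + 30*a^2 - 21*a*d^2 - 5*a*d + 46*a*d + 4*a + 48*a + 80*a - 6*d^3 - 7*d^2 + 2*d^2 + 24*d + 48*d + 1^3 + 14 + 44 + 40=a^2*(33 - 9*d) + a*(-21*d^2 + 41*d + 132) - 6*d^3 - 5*d^2 + 72*d + 99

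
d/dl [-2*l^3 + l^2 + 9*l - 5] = -6*l^2 + 2*l + 9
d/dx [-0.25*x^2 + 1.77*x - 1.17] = 1.77 - 0.5*x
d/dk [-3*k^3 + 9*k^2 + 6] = 9*k*(2 - k)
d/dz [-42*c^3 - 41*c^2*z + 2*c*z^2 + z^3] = -41*c^2 + 4*c*z + 3*z^2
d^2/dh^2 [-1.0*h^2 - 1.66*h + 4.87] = -2.00000000000000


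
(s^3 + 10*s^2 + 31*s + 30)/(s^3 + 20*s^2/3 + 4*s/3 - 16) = 3*(s^2 + 8*s + 15)/(3*s^2 + 14*s - 24)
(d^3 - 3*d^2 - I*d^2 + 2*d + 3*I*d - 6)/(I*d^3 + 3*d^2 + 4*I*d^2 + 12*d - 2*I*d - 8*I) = (-I*d^2 + d*(1 + 3*I) - 3)/(d^2 + d*(4 - I) - 4*I)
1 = 1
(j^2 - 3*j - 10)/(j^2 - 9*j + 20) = (j + 2)/(j - 4)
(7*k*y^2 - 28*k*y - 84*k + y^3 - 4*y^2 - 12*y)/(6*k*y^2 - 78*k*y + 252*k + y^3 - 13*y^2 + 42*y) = (7*k*y + 14*k + y^2 + 2*y)/(6*k*y - 42*k + y^2 - 7*y)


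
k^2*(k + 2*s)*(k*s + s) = k^4*s + 2*k^3*s^2 + k^3*s + 2*k^2*s^2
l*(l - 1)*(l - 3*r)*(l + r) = l^4 - 2*l^3*r - l^3 - 3*l^2*r^2 + 2*l^2*r + 3*l*r^2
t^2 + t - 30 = (t - 5)*(t + 6)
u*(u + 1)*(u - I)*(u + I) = u^4 + u^3 + u^2 + u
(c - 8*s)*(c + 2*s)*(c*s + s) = c^3*s - 6*c^2*s^2 + c^2*s - 16*c*s^3 - 6*c*s^2 - 16*s^3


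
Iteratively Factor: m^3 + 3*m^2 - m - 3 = (m + 3)*(m^2 - 1) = (m - 1)*(m + 3)*(m + 1)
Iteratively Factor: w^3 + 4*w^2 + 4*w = (w + 2)*(w^2 + 2*w) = w*(w + 2)*(w + 2)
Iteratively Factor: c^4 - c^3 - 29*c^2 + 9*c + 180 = (c + 3)*(c^3 - 4*c^2 - 17*c + 60) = (c + 3)*(c + 4)*(c^2 - 8*c + 15) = (c - 3)*(c + 3)*(c + 4)*(c - 5)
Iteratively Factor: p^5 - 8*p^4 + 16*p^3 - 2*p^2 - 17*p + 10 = (p - 5)*(p^4 - 3*p^3 + p^2 + 3*p - 2) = (p - 5)*(p - 1)*(p^3 - 2*p^2 - p + 2) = (p - 5)*(p - 1)*(p + 1)*(p^2 - 3*p + 2) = (p - 5)*(p - 2)*(p - 1)*(p + 1)*(p - 1)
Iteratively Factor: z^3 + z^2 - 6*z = (z)*(z^2 + z - 6) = z*(z + 3)*(z - 2)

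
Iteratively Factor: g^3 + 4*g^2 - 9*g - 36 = (g - 3)*(g^2 + 7*g + 12) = (g - 3)*(g + 3)*(g + 4)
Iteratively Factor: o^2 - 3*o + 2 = (o - 1)*(o - 2)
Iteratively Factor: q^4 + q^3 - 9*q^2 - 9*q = (q + 1)*(q^3 - 9*q) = (q + 1)*(q + 3)*(q^2 - 3*q) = (q - 3)*(q + 1)*(q + 3)*(q)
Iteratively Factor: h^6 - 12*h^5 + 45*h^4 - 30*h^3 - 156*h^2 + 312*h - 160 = (h - 5)*(h^5 - 7*h^4 + 10*h^3 + 20*h^2 - 56*h + 32) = (h - 5)*(h - 2)*(h^4 - 5*h^3 + 20*h - 16) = (h - 5)*(h - 4)*(h - 2)*(h^3 - h^2 - 4*h + 4) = (h - 5)*(h - 4)*(h - 2)^2*(h^2 + h - 2) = (h - 5)*(h - 4)*(h - 2)^2*(h + 2)*(h - 1)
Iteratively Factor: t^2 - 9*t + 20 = (t - 4)*(t - 5)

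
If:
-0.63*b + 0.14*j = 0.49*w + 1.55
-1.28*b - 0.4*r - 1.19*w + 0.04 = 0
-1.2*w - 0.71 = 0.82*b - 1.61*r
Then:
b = -1.00297220361688*w - 0.0919290020093771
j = 10.6577480623864 - 1.01337491627595*w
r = 0.234511051574012*w + 0.394172806430007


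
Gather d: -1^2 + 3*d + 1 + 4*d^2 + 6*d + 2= 4*d^2 + 9*d + 2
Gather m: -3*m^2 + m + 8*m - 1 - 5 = -3*m^2 + 9*m - 6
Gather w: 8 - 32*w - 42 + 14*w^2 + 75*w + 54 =14*w^2 + 43*w + 20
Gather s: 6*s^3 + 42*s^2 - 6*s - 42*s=6*s^3 + 42*s^2 - 48*s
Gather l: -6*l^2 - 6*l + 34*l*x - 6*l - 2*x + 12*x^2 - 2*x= -6*l^2 + l*(34*x - 12) + 12*x^2 - 4*x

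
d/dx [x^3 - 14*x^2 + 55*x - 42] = 3*x^2 - 28*x + 55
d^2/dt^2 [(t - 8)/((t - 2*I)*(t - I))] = (2*t^3 - 48*t^2 + t*(12 + 144*I) + 112 - 12*I)/(t^6 - 9*I*t^5 - 33*t^4 + 63*I*t^3 + 66*t^2 - 36*I*t - 8)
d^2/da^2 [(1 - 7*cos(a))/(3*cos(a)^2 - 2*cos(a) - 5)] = (567*(1 - cos(2*a))^2*cos(a)/4 + 3*(1 - cos(2*a))^2/2 - 121*cos(a) - 34*cos(2*a) + 513*cos(3*a)/2 - 63*cos(5*a)/2 + 138)/((cos(a) + 1)^3*(3*cos(a) - 5)^3)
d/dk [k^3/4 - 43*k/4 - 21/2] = 3*k^2/4 - 43/4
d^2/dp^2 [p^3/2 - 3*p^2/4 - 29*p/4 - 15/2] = 3*p - 3/2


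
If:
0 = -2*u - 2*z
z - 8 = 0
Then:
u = -8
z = 8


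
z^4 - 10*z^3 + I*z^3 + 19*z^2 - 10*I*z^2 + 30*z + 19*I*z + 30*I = (z - 6)*(z - 5)*(z + 1)*(z + I)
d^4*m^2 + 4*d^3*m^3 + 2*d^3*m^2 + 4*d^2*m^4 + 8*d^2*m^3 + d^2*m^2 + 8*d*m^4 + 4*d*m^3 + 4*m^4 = (d + 2*m)^2*(d*m + m)^2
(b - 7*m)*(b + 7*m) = b^2 - 49*m^2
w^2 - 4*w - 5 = (w - 5)*(w + 1)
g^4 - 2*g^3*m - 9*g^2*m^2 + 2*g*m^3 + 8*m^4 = (g - 4*m)*(g - m)*(g + m)*(g + 2*m)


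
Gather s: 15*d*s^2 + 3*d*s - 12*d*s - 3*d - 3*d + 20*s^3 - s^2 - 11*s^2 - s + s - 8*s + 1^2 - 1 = -6*d + 20*s^3 + s^2*(15*d - 12) + s*(-9*d - 8)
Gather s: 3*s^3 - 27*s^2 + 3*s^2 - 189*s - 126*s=3*s^3 - 24*s^2 - 315*s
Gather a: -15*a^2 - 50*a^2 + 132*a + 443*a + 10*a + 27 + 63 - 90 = -65*a^2 + 585*a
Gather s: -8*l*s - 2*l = -8*l*s - 2*l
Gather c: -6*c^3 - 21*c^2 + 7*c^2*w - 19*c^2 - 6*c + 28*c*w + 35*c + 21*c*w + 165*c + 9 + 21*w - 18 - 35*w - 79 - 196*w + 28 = -6*c^3 + c^2*(7*w - 40) + c*(49*w + 194) - 210*w - 60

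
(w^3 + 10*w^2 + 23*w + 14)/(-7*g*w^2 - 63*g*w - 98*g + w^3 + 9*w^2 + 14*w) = (w + 1)/(-7*g + w)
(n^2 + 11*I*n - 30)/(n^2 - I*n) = (n^2 + 11*I*n - 30)/(n*(n - I))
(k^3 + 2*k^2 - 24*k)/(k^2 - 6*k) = (k^2 + 2*k - 24)/(k - 6)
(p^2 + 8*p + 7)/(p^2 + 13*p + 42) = (p + 1)/(p + 6)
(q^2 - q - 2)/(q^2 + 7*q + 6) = (q - 2)/(q + 6)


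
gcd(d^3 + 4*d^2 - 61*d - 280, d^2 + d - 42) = d + 7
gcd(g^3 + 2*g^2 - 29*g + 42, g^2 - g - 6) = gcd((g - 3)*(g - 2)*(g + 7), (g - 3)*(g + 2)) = g - 3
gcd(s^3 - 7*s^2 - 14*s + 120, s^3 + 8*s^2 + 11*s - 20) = s + 4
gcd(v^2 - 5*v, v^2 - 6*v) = v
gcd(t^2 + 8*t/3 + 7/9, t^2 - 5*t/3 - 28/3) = t + 7/3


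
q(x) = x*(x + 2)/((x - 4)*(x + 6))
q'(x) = -x*(x + 2)/((x - 4)*(x + 6)^2) + x/((x - 4)*(x + 6)) - x*(x + 2)/((x - 4)^2*(x + 6)) + (x + 2)/((x - 4)*(x + 6))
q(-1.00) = 0.04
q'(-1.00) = 0.00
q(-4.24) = -0.65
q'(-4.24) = 0.74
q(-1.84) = 0.01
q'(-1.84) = 0.07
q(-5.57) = -4.83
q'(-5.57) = 12.95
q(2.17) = -0.61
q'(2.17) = -0.68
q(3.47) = -3.78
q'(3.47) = -8.52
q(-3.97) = -0.48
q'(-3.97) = 0.54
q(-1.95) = 0.00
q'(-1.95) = 0.08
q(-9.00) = 1.62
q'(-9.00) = 0.25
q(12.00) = 1.17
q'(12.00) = -0.03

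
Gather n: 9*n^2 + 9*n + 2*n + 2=9*n^2 + 11*n + 2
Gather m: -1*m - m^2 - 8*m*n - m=-m^2 + m*(-8*n - 2)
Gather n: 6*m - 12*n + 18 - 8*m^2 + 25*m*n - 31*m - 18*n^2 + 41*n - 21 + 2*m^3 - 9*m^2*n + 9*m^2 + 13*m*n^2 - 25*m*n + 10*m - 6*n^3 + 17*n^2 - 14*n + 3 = 2*m^3 + m^2 - 15*m - 6*n^3 + n^2*(13*m - 1) + n*(15 - 9*m^2)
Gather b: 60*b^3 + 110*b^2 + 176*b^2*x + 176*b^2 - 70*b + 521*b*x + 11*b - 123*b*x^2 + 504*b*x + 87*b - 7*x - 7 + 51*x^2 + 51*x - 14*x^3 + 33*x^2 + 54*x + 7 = 60*b^3 + b^2*(176*x + 286) + b*(-123*x^2 + 1025*x + 28) - 14*x^3 + 84*x^2 + 98*x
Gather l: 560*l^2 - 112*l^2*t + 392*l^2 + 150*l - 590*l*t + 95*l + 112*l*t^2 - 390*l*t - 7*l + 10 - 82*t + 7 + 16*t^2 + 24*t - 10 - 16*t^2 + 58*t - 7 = l^2*(952 - 112*t) + l*(112*t^2 - 980*t + 238)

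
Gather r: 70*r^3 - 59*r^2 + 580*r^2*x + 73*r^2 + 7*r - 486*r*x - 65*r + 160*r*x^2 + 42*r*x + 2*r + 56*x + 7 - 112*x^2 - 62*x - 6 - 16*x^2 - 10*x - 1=70*r^3 + r^2*(580*x + 14) + r*(160*x^2 - 444*x - 56) - 128*x^2 - 16*x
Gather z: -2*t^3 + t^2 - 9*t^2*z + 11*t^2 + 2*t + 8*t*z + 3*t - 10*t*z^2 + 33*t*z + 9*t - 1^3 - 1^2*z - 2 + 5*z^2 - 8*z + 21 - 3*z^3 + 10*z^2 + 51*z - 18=-2*t^3 + 12*t^2 + 14*t - 3*z^3 + z^2*(15 - 10*t) + z*(-9*t^2 + 41*t + 42)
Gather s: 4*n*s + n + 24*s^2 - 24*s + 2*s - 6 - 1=n + 24*s^2 + s*(4*n - 22) - 7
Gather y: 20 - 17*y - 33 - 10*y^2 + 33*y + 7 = -10*y^2 + 16*y - 6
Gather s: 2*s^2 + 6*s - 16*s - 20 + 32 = 2*s^2 - 10*s + 12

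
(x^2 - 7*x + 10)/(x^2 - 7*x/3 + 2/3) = 3*(x - 5)/(3*x - 1)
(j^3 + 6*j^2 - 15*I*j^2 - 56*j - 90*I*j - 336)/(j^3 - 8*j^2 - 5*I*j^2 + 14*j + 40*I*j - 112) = (j^2 + j*(6 - 8*I) - 48*I)/(j^2 + j*(-8 + 2*I) - 16*I)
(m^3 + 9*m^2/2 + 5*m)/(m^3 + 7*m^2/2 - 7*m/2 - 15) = m*(m + 2)/(m^2 + m - 6)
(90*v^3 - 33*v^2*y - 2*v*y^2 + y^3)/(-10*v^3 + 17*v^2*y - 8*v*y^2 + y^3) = (-18*v^2 + 3*v*y + y^2)/(2*v^2 - 3*v*y + y^2)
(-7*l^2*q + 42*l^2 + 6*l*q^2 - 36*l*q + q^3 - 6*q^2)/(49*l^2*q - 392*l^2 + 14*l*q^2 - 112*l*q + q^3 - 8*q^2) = (-l*q + 6*l + q^2 - 6*q)/(7*l*q - 56*l + q^2 - 8*q)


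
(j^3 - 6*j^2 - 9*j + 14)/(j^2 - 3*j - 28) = (j^2 + j - 2)/(j + 4)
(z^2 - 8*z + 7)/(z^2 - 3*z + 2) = (z - 7)/(z - 2)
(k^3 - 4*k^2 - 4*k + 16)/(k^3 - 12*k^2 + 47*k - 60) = (k^2 - 4)/(k^2 - 8*k + 15)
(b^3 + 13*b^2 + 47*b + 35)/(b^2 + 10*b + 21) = (b^2 + 6*b + 5)/(b + 3)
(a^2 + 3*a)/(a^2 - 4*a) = (a + 3)/(a - 4)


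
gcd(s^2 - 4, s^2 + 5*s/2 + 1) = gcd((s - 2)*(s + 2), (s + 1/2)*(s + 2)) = s + 2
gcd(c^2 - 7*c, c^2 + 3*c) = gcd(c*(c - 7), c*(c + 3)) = c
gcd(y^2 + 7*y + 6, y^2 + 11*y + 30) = y + 6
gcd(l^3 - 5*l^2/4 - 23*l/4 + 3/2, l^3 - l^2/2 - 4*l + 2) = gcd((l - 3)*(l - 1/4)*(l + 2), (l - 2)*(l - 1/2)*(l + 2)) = l + 2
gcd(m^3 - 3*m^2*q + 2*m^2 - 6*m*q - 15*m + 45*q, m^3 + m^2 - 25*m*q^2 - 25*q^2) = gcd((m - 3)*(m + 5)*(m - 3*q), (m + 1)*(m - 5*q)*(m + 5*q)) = 1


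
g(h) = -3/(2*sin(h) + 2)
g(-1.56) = -25737.92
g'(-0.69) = 8.76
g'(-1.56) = 4767856.60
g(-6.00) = -1.17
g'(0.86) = 0.32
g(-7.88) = -4431.86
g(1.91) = -0.77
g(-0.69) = -4.13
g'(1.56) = 0.00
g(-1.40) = -103.09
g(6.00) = -2.08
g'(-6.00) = 0.88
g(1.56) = -0.75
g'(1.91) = -0.13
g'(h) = 6*cos(h)/(2*sin(h) + 2)^2 = 3*cos(h)/(2*(sin(h) + 1)^2)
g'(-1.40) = 1204.24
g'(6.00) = 2.77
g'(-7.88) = -340652.20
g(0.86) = -0.85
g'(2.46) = -0.44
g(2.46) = -0.92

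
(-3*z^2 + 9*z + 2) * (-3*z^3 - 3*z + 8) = 9*z^5 - 27*z^4 + 3*z^3 - 51*z^2 + 66*z + 16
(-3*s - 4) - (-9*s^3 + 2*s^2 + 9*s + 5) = 9*s^3 - 2*s^2 - 12*s - 9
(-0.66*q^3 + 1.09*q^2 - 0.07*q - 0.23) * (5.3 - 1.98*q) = 1.3068*q^4 - 5.6562*q^3 + 5.9156*q^2 + 0.0844*q - 1.219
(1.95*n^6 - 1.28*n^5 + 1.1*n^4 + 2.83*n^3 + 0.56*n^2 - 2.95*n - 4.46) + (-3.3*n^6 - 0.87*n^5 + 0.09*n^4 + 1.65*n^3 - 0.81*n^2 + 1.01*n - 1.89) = -1.35*n^6 - 2.15*n^5 + 1.19*n^4 + 4.48*n^3 - 0.25*n^2 - 1.94*n - 6.35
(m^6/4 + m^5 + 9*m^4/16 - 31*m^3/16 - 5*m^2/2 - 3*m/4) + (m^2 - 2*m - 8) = m^6/4 + m^5 + 9*m^4/16 - 31*m^3/16 - 3*m^2/2 - 11*m/4 - 8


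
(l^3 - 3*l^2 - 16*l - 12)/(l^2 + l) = l - 4 - 12/l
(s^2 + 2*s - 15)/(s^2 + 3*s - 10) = (s - 3)/(s - 2)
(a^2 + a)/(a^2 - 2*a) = (a + 1)/(a - 2)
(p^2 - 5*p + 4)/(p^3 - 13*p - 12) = (p - 1)/(p^2 + 4*p + 3)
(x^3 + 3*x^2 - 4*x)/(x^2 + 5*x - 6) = x*(x + 4)/(x + 6)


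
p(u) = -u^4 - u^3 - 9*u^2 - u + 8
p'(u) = -4*u^3 - 3*u^2 - 18*u - 1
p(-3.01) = -125.35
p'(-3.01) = 135.08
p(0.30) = 6.85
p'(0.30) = -6.78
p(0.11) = 7.78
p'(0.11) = -3.02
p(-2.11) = -40.39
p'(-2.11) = 61.20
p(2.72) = -136.17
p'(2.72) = -152.65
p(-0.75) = 3.79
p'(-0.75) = 12.50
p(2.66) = -127.23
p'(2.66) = -145.39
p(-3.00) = -124.00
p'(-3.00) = 134.00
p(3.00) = -184.00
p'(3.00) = -190.00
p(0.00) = 8.00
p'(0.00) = -1.00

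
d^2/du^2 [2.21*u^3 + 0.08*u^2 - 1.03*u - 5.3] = 13.26*u + 0.16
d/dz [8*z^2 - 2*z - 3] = 16*z - 2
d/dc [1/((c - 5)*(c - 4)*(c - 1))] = (-(c - 5)*(c - 4) - (c - 5)*(c - 1) - (c - 4)*(c - 1))/((c - 5)^2*(c - 4)^2*(c - 1)^2)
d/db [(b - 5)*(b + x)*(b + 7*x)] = 3*b^2 + 16*b*x - 10*b + 7*x^2 - 40*x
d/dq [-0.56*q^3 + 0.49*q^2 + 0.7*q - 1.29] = -1.68*q^2 + 0.98*q + 0.7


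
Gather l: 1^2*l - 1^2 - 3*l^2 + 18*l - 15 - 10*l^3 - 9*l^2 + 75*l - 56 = -10*l^3 - 12*l^2 + 94*l - 72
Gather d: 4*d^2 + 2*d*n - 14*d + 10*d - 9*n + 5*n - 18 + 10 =4*d^2 + d*(2*n - 4) - 4*n - 8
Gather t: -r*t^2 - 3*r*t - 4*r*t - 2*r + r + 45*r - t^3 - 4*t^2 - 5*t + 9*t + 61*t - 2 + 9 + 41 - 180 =44*r - t^3 + t^2*(-r - 4) + t*(65 - 7*r) - 132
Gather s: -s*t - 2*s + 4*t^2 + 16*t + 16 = s*(-t - 2) + 4*t^2 + 16*t + 16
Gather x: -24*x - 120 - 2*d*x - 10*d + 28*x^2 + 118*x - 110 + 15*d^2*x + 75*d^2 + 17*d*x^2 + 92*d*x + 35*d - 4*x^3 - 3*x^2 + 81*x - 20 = 75*d^2 + 25*d - 4*x^3 + x^2*(17*d + 25) + x*(15*d^2 + 90*d + 175) - 250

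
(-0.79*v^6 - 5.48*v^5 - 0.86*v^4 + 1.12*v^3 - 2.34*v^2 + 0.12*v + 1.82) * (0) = 0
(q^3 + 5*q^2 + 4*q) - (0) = q^3 + 5*q^2 + 4*q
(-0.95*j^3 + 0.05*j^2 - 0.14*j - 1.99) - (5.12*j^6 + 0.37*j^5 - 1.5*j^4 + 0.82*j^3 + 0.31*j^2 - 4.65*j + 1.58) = -5.12*j^6 - 0.37*j^5 + 1.5*j^4 - 1.77*j^3 - 0.26*j^2 + 4.51*j - 3.57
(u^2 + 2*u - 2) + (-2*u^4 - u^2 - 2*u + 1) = -2*u^4 - 1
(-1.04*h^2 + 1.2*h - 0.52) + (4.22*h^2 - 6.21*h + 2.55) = 3.18*h^2 - 5.01*h + 2.03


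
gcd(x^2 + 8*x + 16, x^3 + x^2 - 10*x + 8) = x + 4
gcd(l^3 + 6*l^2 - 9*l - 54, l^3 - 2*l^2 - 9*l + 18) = l^2 - 9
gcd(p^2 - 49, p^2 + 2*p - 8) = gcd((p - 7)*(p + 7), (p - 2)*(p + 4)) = 1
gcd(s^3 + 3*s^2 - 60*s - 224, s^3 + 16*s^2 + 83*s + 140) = s^2 + 11*s + 28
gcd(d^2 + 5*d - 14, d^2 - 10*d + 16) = d - 2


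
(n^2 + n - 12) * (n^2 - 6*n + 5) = n^4 - 5*n^3 - 13*n^2 + 77*n - 60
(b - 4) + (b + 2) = 2*b - 2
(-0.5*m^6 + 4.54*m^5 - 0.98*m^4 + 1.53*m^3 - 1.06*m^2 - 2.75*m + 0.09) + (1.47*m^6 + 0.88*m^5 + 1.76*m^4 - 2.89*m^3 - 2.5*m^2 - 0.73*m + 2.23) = 0.97*m^6 + 5.42*m^5 + 0.78*m^4 - 1.36*m^3 - 3.56*m^2 - 3.48*m + 2.32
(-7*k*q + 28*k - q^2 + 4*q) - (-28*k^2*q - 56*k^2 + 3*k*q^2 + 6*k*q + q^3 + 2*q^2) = 28*k^2*q + 56*k^2 - 3*k*q^2 - 13*k*q + 28*k - q^3 - 3*q^2 + 4*q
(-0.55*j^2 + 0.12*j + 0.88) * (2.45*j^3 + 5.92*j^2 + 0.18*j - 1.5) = -1.3475*j^5 - 2.962*j^4 + 2.7674*j^3 + 6.0562*j^2 - 0.0216*j - 1.32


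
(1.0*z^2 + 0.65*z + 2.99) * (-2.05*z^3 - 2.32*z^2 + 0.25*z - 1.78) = -2.05*z^5 - 3.6525*z^4 - 7.3875*z^3 - 8.5543*z^2 - 0.4095*z - 5.3222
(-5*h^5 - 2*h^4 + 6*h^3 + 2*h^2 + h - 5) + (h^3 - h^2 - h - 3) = -5*h^5 - 2*h^4 + 7*h^3 + h^2 - 8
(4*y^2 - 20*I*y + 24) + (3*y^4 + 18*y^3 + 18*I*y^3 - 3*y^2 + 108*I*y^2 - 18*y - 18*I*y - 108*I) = 3*y^4 + 18*y^3 + 18*I*y^3 + y^2 + 108*I*y^2 - 18*y - 38*I*y + 24 - 108*I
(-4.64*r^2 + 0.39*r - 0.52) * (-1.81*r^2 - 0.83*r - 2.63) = 8.3984*r^4 + 3.1453*r^3 + 12.8207*r^2 - 0.5941*r + 1.3676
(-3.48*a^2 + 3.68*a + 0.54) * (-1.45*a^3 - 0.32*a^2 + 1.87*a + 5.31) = 5.046*a^5 - 4.2224*a^4 - 8.4682*a^3 - 11.77*a^2 + 20.5506*a + 2.8674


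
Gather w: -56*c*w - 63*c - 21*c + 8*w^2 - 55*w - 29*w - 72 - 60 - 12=-84*c + 8*w^2 + w*(-56*c - 84) - 144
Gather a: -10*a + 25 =25 - 10*a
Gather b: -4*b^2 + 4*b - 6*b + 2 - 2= -4*b^2 - 2*b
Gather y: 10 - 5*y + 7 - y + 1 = 18 - 6*y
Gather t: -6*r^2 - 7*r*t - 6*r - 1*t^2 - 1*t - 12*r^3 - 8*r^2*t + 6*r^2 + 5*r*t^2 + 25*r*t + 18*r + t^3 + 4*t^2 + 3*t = -12*r^3 + 12*r + t^3 + t^2*(5*r + 3) + t*(-8*r^2 + 18*r + 2)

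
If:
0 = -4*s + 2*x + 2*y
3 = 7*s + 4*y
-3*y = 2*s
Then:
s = 9/13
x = 24/13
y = -6/13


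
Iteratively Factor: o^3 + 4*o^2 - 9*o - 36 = (o + 4)*(o^2 - 9) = (o - 3)*(o + 4)*(o + 3)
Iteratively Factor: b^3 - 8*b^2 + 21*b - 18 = (b - 3)*(b^2 - 5*b + 6) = (b - 3)^2*(b - 2)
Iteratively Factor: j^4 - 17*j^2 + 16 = (j - 4)*(j^3 + 4*j^2 - j - 4) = (j - 4)*(j + 4)*(j^2 - 1) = (j - 4)*(j - 1)*(j + 4)*(j + 1)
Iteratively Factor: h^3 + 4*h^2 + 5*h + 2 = (h + 1)*(h^2 + 3*h + 2) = (h + 1)^2*(h + 2)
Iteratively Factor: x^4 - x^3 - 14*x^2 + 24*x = (x)*(x^3 - x^2 - 14*x + 24) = x*(x - 3)*(x^2 + 2*x - 8) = x*(x - 3)*(x - 2)*(x + 4)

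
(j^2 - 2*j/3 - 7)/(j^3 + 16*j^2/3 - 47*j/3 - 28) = (3*j + 7)/(3*j^2 + 25*j + 28)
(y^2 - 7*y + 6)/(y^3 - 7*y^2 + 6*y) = 1/y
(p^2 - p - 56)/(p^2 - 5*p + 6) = (p^2 - p - 56)/(p^2 - 5*p + 6)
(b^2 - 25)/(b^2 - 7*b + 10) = (b + 5)/(b - 2)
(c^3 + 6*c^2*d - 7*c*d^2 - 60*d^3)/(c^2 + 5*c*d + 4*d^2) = (c^2 + 2*c*d - 15*d^2)/(c + d)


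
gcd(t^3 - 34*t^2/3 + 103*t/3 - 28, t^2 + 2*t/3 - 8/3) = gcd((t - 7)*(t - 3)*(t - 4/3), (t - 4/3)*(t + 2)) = t - 4/3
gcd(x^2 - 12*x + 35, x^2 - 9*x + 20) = x - 5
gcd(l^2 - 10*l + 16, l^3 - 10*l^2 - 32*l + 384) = l - 8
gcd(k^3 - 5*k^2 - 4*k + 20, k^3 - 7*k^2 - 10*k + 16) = k + 2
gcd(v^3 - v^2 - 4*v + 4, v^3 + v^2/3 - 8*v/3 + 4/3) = v^2 + v - 2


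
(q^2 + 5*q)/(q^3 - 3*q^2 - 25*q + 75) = q/(q^2 - 8*q + 15)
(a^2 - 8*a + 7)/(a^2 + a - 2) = (a - 7)/(a + 2)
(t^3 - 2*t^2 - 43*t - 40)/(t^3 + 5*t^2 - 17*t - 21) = (t^2 - 3*t - 40)/(t^2 + 4*t - 21)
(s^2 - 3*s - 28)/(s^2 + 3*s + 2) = (s^2 - 3*s - 28)/(s^2 + 3*s + 2)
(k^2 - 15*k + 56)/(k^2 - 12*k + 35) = (k - 8)/(k - 5)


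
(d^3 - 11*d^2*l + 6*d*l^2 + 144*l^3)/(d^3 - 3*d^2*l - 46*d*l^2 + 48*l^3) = (d^2 - 3*d*l - 18*l^2)/(d^2 + 5*d*l - 6*l^2)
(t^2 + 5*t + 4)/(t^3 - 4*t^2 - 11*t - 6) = (t + 4)/(t^2 - 5*t - 6)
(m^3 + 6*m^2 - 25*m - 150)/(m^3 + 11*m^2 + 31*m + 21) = (m^3 + 6*m^2 - 25*m - 150)/(m^3 + 11*m^2 + 31*m + 21)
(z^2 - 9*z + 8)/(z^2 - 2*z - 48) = (z - 1)/(z + 6)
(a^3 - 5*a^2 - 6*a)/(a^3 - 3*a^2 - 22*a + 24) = a*(a + 1)/(a^2 + 3*a - 4)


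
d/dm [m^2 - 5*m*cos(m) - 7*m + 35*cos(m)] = 5*m*sin(m) + 2*m - 35*sin(m) - 5*cos(m) - 7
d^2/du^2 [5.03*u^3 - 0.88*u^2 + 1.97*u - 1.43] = 30.18*u - 1.76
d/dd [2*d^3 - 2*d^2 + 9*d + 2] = 6*d^2 - 4*d + 9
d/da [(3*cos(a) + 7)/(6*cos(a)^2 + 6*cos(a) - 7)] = 3*(6*cos(a)^2 + 28*cos(a) + 21)*sin(a)/(-6*sin(a)^2 + 6*cos(a) - 1)^2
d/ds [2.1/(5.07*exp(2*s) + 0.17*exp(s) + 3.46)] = (-21.294*exp(s) - 0.357)*exp(s)/(5.07*exp(2*s) + 0.17*exp(s) + 3.46)^2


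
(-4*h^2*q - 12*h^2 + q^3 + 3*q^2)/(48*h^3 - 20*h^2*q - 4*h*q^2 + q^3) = (2*h*q + 6*h + q^2 + 3*q)/(-24*h^2 - 2*h*q + q^2)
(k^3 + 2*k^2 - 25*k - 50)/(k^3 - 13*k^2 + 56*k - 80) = (k^2 + 7*k + 10)/(k^2 - 8*k + 16)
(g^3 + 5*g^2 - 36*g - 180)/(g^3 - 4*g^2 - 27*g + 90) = (g + 6)/(g - 3)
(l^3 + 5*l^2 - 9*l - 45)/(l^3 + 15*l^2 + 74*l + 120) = (l^2 - 9)/(l^2 + 10*l + 24)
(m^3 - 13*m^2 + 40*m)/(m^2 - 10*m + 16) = m*(m - 5)/(m - 2)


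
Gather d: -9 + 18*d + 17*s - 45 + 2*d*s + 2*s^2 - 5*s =d*(2*s + 18) + 2*s^2 + 12*s - 54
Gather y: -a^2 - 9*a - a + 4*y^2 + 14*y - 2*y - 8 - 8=-a^2 - 10*a + 4*y^2 + 12*y - 16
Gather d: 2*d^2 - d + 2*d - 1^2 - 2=2*d^2 + d - 3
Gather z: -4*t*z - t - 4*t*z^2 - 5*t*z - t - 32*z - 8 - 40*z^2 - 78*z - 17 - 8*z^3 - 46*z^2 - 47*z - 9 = -2*t - 8*z^3 + z^2*(-4*t - 86) + z*(-9*t - 157) - 34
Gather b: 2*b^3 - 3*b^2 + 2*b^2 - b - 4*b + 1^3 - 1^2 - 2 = 2*b^3 - b^2 - 5*b - 2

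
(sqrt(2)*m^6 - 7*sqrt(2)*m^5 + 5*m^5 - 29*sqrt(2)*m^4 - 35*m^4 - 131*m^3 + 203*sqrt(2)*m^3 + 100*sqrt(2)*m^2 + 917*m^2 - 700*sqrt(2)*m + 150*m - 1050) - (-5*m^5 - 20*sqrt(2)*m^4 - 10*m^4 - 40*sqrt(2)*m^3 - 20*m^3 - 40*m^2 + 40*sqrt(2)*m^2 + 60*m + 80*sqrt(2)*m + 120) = sqrt(2)*m^6 - 7*sqrt(2)*m^5 + 10*m^5 - 25*m^4 - 9*sqrt(2)*m^4 - 111*m^3 + 243*sqrt(2)*m^3 + 60*sqrt(2)*m^2 + 957*m^2 - 780*sqrt(2)*m + 90*m - 1170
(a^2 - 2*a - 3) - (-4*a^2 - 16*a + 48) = 5*a^2 + 14*a - 51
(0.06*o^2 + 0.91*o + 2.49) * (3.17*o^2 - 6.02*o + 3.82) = 0.1902*o^4 + 2.5235*o^3 + 2.6443*o^2 - 11.5136*o + 9.5118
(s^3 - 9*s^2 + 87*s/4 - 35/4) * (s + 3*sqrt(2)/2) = s^4 - 9*s^3 + 3*sqrt(2)*s^3/2 - 27*sqrt(2)*s^2/2 + 87*s^2/4 - 35*s/4 + 261*sqrt(2)*s/8 - 105*sqrt(2)/8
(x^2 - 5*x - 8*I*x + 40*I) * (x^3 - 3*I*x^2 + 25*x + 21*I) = x^5 - 5*x^4 - 11*I*x^4 + x^3 + 55*I*x^3 - 5*x^2 - 179*I*x^2 + 168*x + 895*I*x - 840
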